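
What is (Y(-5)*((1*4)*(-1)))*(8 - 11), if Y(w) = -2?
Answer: -24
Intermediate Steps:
(Y(-5)*((1*4)*(-1)))*(8 - 11) = (-2*1*4*(-1))*(8 - 11) = -8*(-1)*(-3) = -2*(-4)*(-3) = 8*(-3) = -24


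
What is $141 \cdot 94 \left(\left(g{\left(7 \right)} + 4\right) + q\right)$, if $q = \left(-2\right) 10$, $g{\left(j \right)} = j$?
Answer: $-119286$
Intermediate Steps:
$q = -20$
$141 \cdot 94 \left(\left(g{\left(7 \right)} + 4\right) + q\right) = 141 \cdot 94 \left(\left(7 + 4\right) - 20\right) = 13254 \left(11 - 20\right) = 13254 \left(-9\right) = -119286$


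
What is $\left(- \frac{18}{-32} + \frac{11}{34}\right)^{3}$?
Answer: $\frac{13997521}{20123648} \approx 0.69558$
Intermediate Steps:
$\left(- \frac{18}{-32} + \frac{11}{34}\right)^{3} = \left(\left(-18\right) \left(- \frac{1}{32}\right) + 11 \cdot \frac{1}{34}\right)^{3} = \left(\frac{9}{16} + \frac{11}{34}\right)^{3} = \left(\frac{241}{272}\right)^{3} = \frac{13997521}{20123648}$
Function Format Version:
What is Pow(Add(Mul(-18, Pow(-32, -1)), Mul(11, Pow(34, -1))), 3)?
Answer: Rational(13997521, 20123648) ≈ 0.69558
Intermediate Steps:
Pow(Add(Mul(-18, Pow(-32, -1)), Mul(11, Pow(34, -1))), 3) = Pow(Add(Mul(-18, Rational(-1, 32)), Mul(11, Rational(1, 34))), 3) = Pow(Add(Rational(9, 16), Rational(11, 34)), 3) = Pow(Rational(241, 272), 3) = Rational(13997521, 20123648)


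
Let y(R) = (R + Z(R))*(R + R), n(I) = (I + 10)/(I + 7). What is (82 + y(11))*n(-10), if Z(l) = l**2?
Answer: 0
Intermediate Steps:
n(I) = (10 + I)/(7 + I)
y(R) = 2*R*(R + R**2) (y(R) = (R + R**2)*(R + R) = (R + R**2)*(2*R) = 2*R*(R + R**2))
(82 + y(11))*n(-10) = (82 + 2*11**2*(1 + 11))*((10 - 10)/(7 - 10)) = (82 + 2*121*12)*(0/(-3)) = (82 + 2904)*(-1/3*0) = 2986*0 = 0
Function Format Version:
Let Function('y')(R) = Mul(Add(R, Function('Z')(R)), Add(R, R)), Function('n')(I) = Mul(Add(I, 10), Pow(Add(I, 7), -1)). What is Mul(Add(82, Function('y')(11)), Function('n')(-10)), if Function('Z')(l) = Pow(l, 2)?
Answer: 0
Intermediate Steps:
Function('n')(I) = Mul(Pow(Add(7, I), -1), Add(10, I)) (Function('n')(I) = Mul(Add(10, I), Pow(Add(7, I), -1)) = Mul(Pow(Add(7, I), -1), Add(10, I)))
Function('y')(R) = Mul(2, R, Add(R, Pow(R, 2))) (Function('y')(R) = Mul(Add(R, Pow(R, 2)), Add(R, R)) = Mul(Add(R, Pow(R, 2)), Mul(2, R)) = Mul(2, R, Add(R, Pow(R, 2))))
Mul(Add(82, Function('y')(11)), Function('n')(-10)) = Mul(Add(82, Mul(2, Pow(11, 2), Add(1, 11))), Mul(Pow(Add(7, -10), -1), Add(10, -10))) = Mul(Add(82, Mul(2, 121, 12)), Mul(Pow(-3, -1), 0)) = Mul(Add(82, 2904), Mul(Rational(-1, 3), 0)) = Mul(2986, 0) = 0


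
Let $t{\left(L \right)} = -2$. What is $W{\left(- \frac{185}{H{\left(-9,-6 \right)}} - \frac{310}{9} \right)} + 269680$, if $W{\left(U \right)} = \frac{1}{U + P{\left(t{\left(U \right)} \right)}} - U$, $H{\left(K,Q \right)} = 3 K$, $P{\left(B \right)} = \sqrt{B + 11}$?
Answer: $\frac{4835316991}{17928} \approx 2.6971 \cdot 10^{5}$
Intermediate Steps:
$P{\left(B \right)} = \sqrt{11 + B}$
$W{\left(U \right)} = \frac{1}{3 + U} - U$ ($W{\left(U \right)} = \frac{1}{U + \sqrt{11 - 2}} - U = \frac{1}{U + \sqrt{9}} - U = \frac{1}{U + 3} - U = \frac{1}{3 + U} - U$)
$W{\left(- \frac{185}{H{\left(-9,-6 \right)}} - \frac{310}{9} \right)} + 269680 = \frac{1 - \left(- \frac{185}{3 \left(-9\right)} - \frac{310}{9}\right)^{2} - 3 \left(- \frac{185}{3 \left(-9\right)} - \frac{310}{9}\right)}{3 - \left(- \frac{185}{27} + \frac{310}{9}\right)} + 269680 = \frac{1 - \left(- \frac{185}{-27} - \frac{310}{9}\right)^{2} - 3 \left(- \frac{185}{-27} - \frac{310}{9}\right)}{3 - \left(\frac{310}{9} + \frac{185}{-27}\right)} + 269680 = \frac{1 - \left(\left(-185\right) \left(- \frac{1}{27}\right) - \frac{310}{9}\right)^{2} - 3 \left(\left(-185\right) \left(- \frac{1}{27}\right) - \frac{310}{9}\right)}{3 - \frac{745}{27}} + 269680 = \frac{1 - \left(\frac{185}{27} - \frac{310}{9}\right)^{2} - 3 \left(\frac{185}{27} - \frac{310}{9}\right)}{3 + \left(\frac{185}{27} - \frac{310}{9}\right)} + 269680 = \frac{1 - \left(- \frac{745}{27}\right)^{2} - - \frac{745}{9}}{3 - \frac{745}{27}} + 269680 = \frac{1 - \frac{555025}{729} + \frac{745}{9}}{- \frac{664}{27}} + 269680 = - \frac{27 \left(1 - \frac{555025}{729} + \frac{745}{9}\right)}{664} + 269680 = \left(- \frac{27}{664}\right) \left(- \frac{493951}{729}\right) + 269680 = \frac{493951}{17928} + 269680 = \frac{4835316991}{17928}$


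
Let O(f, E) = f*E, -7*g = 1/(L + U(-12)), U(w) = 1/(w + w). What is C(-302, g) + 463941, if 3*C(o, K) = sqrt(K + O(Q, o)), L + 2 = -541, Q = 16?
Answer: 463941 + 22*I*sqrt(83093377262)/273693 ≈ 4.6394e+5 + 23.171*I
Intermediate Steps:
L = -543 (L = -2 - 541 = -543)
U(w) = 1/(2*w)
g = 24/91231 (g = -1/(7*(-543 + (1/2)/(-12))) = -1/(7*(-543 + (1/2)*(-1/12))) = -1/(7*(-543 - 1/24)) = -1/(7*(-13033/24)) = -1/7*(-24/13033) = 24/91231 ≈ 0.00026307)
O(f, E) = E*f
C(o, K) = sqrt(K + 16*o)/3 (C(o, K) = sqrt(K + o*16)/3 = sqrt(K + 16*o)/3)
C(-302, g) + 463941 = sqrt(24/91231 + 16*(-302))/3 + 463941 = sqrt(24/91231 - 4832)/3 + 463941 = sqrt(-440828168/91231)/3 + 463941 = (22*I*sqrt(83093377262)/91231)/3 + 463941 = 22*I*sqrt(83093377262)/273693 + 463941 = 463941 + 22*I*sqrt(83093377262)/273693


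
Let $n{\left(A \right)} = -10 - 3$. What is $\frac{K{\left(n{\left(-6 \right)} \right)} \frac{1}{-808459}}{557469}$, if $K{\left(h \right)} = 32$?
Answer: $- \frac{32}{450690830271} \approx -7.1002 \cdot 10^{-11}$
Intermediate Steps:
$n{\left(A \right)} = -13$
$\frac{K{\left(n{\left(-6 \right)} \right)} \frac{1}{-808459}}{557469} = \frac{32 \frac{1}{-808459}}{557469} = 32 \left(- \frac{1}{808459}\right) \frac{1}{557469} = \left(- \frac{32}{808459}\right) \frac{1}{557469} = - \frac{32}{450690830271}$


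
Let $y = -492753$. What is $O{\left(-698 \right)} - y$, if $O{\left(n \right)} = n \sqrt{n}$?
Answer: $492753 - 698 i \sqrt{698} \approx 4.9275 \cdot 10^{5} - 18441.0 i$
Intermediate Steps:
$O{\left(n \right)} = n^{\frac{3}{2}}$
$O{\left(-698 \right)} - y = \left(-698\right)^{\frac{3}{2}} - -492753 = - 698 i \sqrt{698} + 492753 = 492753 - 698 i \sqrt{698}$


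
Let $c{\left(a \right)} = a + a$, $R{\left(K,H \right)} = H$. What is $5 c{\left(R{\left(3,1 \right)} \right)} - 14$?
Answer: $-4$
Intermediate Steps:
$c{\left(a \right)} = 2 a$
$5 c{\left(R{\left(3,1 \right)} \right)} - 14 = 5 \cdot 2 \cdot 1 - 14 = 5 \cdot 2 - 14 = 10 - 14 = -4$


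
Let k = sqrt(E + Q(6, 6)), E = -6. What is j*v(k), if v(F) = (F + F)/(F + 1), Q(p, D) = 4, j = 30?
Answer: 60*sqrt(2)/(sqrt(2) - I) ≈ 40.0 + 28.284*I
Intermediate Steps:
k = I*sqrt(2) (k = sqrt(-6 + 4) = sqrt(-2) = I*sqrt(2) ≈ 1.4142*I)
v(F) = 2*F/(1 + F) (v(F) = (2*F)/(1 + F) = 2*F/(1 + F))
j*v(k) = 30*(2*(I*sqrt(2))/(1 + I*sqrt(2))) = 30*(2*I*sqrt(2)/(1 + I*sqrt(2))) = 60*I*sqrt(2)/(1 + I*sqrt(2))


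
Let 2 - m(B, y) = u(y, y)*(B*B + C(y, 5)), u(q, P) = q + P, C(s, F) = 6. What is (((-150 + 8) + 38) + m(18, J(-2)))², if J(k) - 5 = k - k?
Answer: 11573604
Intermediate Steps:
J(k) = 5 (J(k) = 5 + (k - k) = 5 + 0 = 5)
u(q, P) = P + q
m(B, y) = 2 - 2*y*(6 + B²) (m(B, y) = 2 - (y + y)*(B*B + 6) = 2 - 2*y*(B² + 6) = 2 - 2*y*(6 + B²))
(((-150 + 8) + 38) + m(18, J(-2)))² = (((-150 + 8) + 38) + (2 - 12*5 - 2*5*18²))² = ((-142 + 38) + (2 - 60 - 2*5*324))² = (-104 + (2 - 60 - 3240))² = (-104 - 3298)² = (-3402)² = 11573604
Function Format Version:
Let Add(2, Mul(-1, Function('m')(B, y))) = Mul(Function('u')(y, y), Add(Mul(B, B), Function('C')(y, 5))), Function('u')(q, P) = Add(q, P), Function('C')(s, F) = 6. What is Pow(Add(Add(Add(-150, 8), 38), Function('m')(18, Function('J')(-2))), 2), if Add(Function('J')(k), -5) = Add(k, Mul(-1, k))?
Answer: 11573604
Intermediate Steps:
Function('J')(k) = 5 (Function('J')(k) = Add(5, Add(k, Mul(-1, k))) = Add(5, 0) = 5)
Function('u')(q, P) = Add(P, q)
Function('m')(B, y) = Add(2, Mul(-2, y, Add(6, Pow(B, 2)))) (Function('m')(B, y) = Add(2, Mul(-1, Mul(Add(y, y), Add(Mul(B, B), 6)))) = Add(2, Mul(-1, Mul(Mul(2, y), Add(Pow(B, 2), 6)))) = Add(2, Mul(-1, Mul(Mul(2, y), Add(6, Pow(B, 2))))) = Add(2, Mul(-1, Mul(2, y, Add(6, Pow(B, 2))))) = Add(2, Mul(-2, y, Add(6, Pow(B, 2)))))
Pow(Add(Add(Add(-150, 8), 38), Function('m')(18, Function('J')(-2))), 2) = Pow(Add(Add(Add(-150, 8), 38), Add(2, Mul(-12, 5), Mul(-2, 5, Pow(18, 2)))), 2) = Pow(Add(Add(-142, 38), Add(2, -60, Mul(-2, 5, 324))), 2) = Pow(Add(-104, Add(2, -60, -3240)), 2) = Pow(Add(-104, -3298), 2) = Pow(-3402, 2) = 11573604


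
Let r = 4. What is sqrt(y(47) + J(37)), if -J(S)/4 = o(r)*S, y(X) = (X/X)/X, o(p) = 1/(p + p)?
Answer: 3*I*sqrt(18142)/94 ≈ 4.2987*I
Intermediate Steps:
o(p) = 1/(2*p)
y(X) = 1/X
J(S) = -S/2 (J(S) = -4*(1/2)/4*S = -4*(1/2)*(1/4)*S = -S/2)
sqrt(y(47) + J(37)) = sqrt(1/47 - 1/2*37) = sqrt(1/47 - 37/2) = sqrt(-1737/94) = 3*I*sqrt(18142)/94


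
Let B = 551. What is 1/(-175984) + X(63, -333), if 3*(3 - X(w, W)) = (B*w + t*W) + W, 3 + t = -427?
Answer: -10415965009/175984 ≈ -59187.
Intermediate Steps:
t = -430 (t = -3 - 427 = -430)
X(w, W) = 3 + 143*W - 551*w/3 (X(w, W) = 3 - ((551*w - 430*W) + W)/3 = 3 - ((-430*W + 551*w) + W)/3 = 3 - (-429*W + 551*w)/3 = 3 + (143*W - 551*w/3) = 3 + 143*W - 551*w/3)
1/(-175984) + X(63, -333) = 1/(-175984) + (3 + 143*(-333) - 551/3*63) = -1/175984 + (3 - 47619 - 11571) = -1/175984 - 59187 = -10415965009/175984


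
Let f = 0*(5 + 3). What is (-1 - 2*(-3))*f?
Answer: 0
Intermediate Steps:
f = 0 (f = 0*8 = 0)
(-1 - 2*(-3))*f = (-1 - 2*(-3))*0 = (-1 + 6)*0 = 5*0 = 0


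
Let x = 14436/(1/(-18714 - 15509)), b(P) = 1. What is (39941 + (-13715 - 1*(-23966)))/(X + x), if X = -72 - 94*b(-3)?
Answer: -25096/247021697 ≈ -0.00010159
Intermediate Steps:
x = -494043228 (x = 14436/(1/(-34223)) = 14436/(-1/34223) = 14436*(-34223) = -494043228)
X = -166 (X = -72 - 94 = -166)
(39941 + (-13715 - 1*(-23966)))/(X + x) = (39941 + (-13715 - 1*(-23966)))/(-166 - 494043228) = (39941 + (-13715 + 23966))/(-494043394) = (39941 + 10251)*(-1/494043394) = 50192*(-1/494043394) = -25096/247021697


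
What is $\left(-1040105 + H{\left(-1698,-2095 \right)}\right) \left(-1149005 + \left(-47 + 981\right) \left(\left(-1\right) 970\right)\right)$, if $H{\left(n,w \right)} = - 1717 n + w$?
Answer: $-3849533531010$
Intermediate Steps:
$H{\left(n,w \right)} = w - 1717 n$
$\left(-1040105 + H{\left(-1698,-2095 \right)}\right) \left(-1149005 + \left(-47 + 981\right) \left(\left(-1\right) 970\right)\right) = \left(-1040105 - -2913371\right) \left(-1149005 + \left(-47 + 981\right) \left(\left(-1\right) 970\right)\right) = \left(-1040105 + \left(-2095 + 2915466\right)\right) \left(-1149005 + 934 \left(-970\right)\right) = \left(-1040105 + 2913371\right) \left(-1149005 - 905980\right) = 1873266 \left(-2054985\right) = -3849533531010$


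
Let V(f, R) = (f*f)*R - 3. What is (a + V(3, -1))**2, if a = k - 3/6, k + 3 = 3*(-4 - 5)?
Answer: 7225/4 ≈ 1806.3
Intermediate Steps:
k = -30 (k = -3 + 3*(-4 - 5) = -3 + 3*(-9) = -3 - 27 = -30)
V(f, R) = -3 + R*f**2 (V(f, R) = f**2*R - 3 = R*f**2 - 3 = -3 + R*f**2)
a = -61/2 (a = -30 - 3/6 = -30 - 3*1/6 = -30 - 1/2 = -61/2 ≈ -30.500)
(a + V(3, -1))**2 = (-61/2 + (-3 - 1*3**2))**2 = (-61/2 + (-3 - 1*9))**2 = (-61/2 + (-3 - 9))**2 = (-61/2 - 12)**2 = (-85/2)**2 = 7225/4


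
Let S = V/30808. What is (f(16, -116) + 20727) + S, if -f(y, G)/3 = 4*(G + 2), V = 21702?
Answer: 340362231/15404 ≈ 22096.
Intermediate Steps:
f(y, G) = -24 - 12*G (f(y, G) = -12*(G + 2) = -12*(2 + G) = -3*(8 + 4*G) = -24 - 12*G)
S = 10851/15404 (S = 21702/30808 = 21702*(1/30808) = 10851/15404 ≈ 0.70443)
(f(16, -116) + 20727) + S = ((-24 - 12*(-116)) + 20727) + 10851/15404 = ((-24 + 1392) + 20727) + 10851/15404 = (1368 + 20727) + 10851/15404 = 22095 + 10851/15404 = 340362231/15404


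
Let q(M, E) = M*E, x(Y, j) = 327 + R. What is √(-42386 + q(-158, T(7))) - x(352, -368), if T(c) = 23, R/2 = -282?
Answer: 237 + 2*I*√11505 ≈ 237.0 + 214.52*I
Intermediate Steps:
R = -564 (R = 2*(-282) = -564)
x(Y, j) = -237 (x(Y, j) = 327 - 564 = -237)
q(M, E) = E*M
√(-42386 + q(-158, T(7))) - x(352, -368) = √(-42386 + 23*(-158)) - 1*(-237) = √(-42386 - 3634) + 237 = √(-46020) + 237 = 2*I*√11505 + 237 = 237 + 2*I*√11505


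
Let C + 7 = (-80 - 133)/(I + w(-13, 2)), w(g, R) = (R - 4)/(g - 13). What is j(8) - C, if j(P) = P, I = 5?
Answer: 1253/22 ≈ 56.955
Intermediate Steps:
w(g, R) = (-4 + R)/(-13 + g)
C = -1077/22 (C = -7 + (-80 - 133)/(5 + (-4 + 2)/(-13 - 13)) = -7 - 213/(5 - 2/(-26)) = -7 - 213/(5 - 1/26*(-2)) = -7 - 213/(5 + 1/13) = -7 - 213/66/13 = -7 - 213*13/66 = -7 - 923/22 = -1077/22 ≈ -48.955)
j(8) - C = 8 - 1*(-1077/22) = 8 + 1077/22 = 1253/22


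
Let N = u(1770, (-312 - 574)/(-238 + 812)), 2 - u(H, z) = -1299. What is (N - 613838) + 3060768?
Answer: 2448231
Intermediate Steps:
u(H, z) = 1301 (u(H, z) = 2 - 1*(-1299) = 2 + 1299 = 1301)
N = 1301
(N - 613838) + 3060768 = (1301 - 613838) + 3060768 = -612537 + 3060768 = 2448231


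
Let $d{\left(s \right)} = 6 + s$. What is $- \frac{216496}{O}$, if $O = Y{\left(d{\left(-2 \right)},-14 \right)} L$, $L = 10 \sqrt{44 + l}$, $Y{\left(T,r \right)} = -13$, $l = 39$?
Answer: $\frac{108248 \sqrt{83}}{5395} \approx 182.8$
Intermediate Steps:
$L = 10 \sqrt{83}$ ($L = 10 \sqrt{44 + 39} = 10 \sqrt{83} \approx 91.104$)
$O = - 130 \sqrt{83}$ ($O = - 13 \cdot 10 \sqrt{83} = - 130 \sqrt{83} \approx -1184.4$)
$- \frac{216496}{O} = - \frac{216496}{\left(-130\right) \sqrt{83}} = - 216496 \left(- \frac{\sqrt{83}}{10790}\right) = \frac{108248 \sqrt{83}}{5395}$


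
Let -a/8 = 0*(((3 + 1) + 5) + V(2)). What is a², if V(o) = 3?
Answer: 0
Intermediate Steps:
a = 0 (a = -0*(((3 + 1) + 5) + 3) = -0*((4 + 5) + 3) = -0*(9 + 3) = -0*12 = -8*0 = 0)
a² = 0² = 0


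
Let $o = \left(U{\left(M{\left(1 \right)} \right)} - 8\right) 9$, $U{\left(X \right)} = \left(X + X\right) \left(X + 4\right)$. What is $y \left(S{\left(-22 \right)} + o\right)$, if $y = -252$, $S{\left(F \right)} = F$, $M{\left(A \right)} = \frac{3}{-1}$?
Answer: $37296$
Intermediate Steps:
$M{\left(A \right)} = -3$ ($M{\left(A \right)} = 3 \left(-1\right) = -3$)
$U{\left(X \right)} = 2 X \left(4 + X\right)$
$o = -126$ ($o = \left(2 \left(-3\right) \left(4 - 3\right) - 8\right) 9 = \left(2 \left(-3\right) 1 - 8\right) 9 = \left(-6 - 8\right) 9 = \left(-14\right) 9 = -126$)
$y \left(S{\left(-22 \right)} + o\right) = - 252 \left(-22 - 126\right) = \left(-252\right) \left(-148\right) = 37296$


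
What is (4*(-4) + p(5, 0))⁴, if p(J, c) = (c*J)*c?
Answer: 65536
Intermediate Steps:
p(J, c) = J*c² (p(J, c) = (J*c)*c = J*c²)
(4*(-4) + p(5, 0))⁴ = (4*(-4) + 5*0²)⁴ = (-16 + 5*0)⁴ = (-16 + 0)⁴ = (-16)⁴ = 65536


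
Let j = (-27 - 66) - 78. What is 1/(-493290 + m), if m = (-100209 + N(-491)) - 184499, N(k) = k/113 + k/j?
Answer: -19323/15033283832 ≈ -1.2853e-6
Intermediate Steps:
j = -171 (j = -93 - 78 = -171)
N(k) = 58*k/19323 (N(k) = k/113 + k/(-171) = k*(1/113) + k*(-1/171) = k/113 - k/171 = 58*k/19323)
m = -5501441162/19323 (m = (-100209 + (58/19323)*(-491)) - 184499 = (-100209 - 28478/19323) - 184499 = -1936366985/19323 - 184499 = -5501441162/19323 ≈ -2.8471e+5)
1/(-493290 + m) = 1/(-493290 - 5501441162/19323) = 1/(-15033283832/19323) = -19323/15033283832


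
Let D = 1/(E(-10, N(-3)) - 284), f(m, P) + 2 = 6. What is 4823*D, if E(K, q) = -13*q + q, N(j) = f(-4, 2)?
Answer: -4823/332 ≈ -14.527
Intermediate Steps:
f(m, P) = 4 (f(m, P) = -2 + 6 = 4)
N(j) = 4
E(K, q) = -12*q
D = -1/332 (D = 1/(-12*4 - 284) = 1/(-48 - 284) = 1/(-332) = -1/332 ≈ -0.0030120)
4823*D = 4823*(-1/332) = -4823/332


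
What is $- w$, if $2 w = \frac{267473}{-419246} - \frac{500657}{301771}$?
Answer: $\frac{290614039305}{253032569332} \approx 1.1485$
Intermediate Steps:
$w = - \frac{290614039305}{253032569332}$ ($w = \frac{\frac{267473}{-419246} - \frac{500657}{301771}}{2} = \frac{267473 \left(- \frac{1}{419246}\right) - \frac{500657}{301771}}{2} = \frac{- \frac{267473}{419246} - \frac{500657}{301771}}{2} = \frac{1}{2} \left(- \frac{290614039305}{126516284666}\right) = - \frac{290614039305}{253032569332} \approx -1.1485$)
$- w = \left(-1\right) \left(- \frac{290614039305}{253032569332}\right) = \frac{290614039305}{253032569332}$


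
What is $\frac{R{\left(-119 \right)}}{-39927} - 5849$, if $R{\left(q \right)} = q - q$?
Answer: $-5849$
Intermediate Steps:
$R{\left(q \right)} = 0$
$\frac{R{\left(-119 \right)}}{-39927} - 5849 = \frac{0}{-39927} - 5849 = 0 \left(- \frac{1}{39927}\right) - 5849 = 0 - 5849 = -5849$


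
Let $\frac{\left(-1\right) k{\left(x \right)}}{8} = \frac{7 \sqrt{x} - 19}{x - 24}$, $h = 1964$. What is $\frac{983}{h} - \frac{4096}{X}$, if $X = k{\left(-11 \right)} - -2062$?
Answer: $- \frac{758943238933}{509326753724} + \frac{401408 i \sqrt{11}}{259331341} \approx -1.4901 + 0.0051337 i$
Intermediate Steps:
$k{\left(x \right)} = - \frac{8 \left(-19 + 7 \sqrt{x}\right)}{-24 + x}$ ($k{\left(x \right)} = - 8 \frac{7 \sqrt{x} - 19}{x - 24} = - 8 \frac{-19 + 7 \sqrt{x}}{-24 + x} = - \frac{8 \left(-19 + 7 \sqrt{x}\right)}{-24 + x}$)
$X = \frac{72018}{35} + \frac{8 i \sqrt{11}}{5}$ ($X = \frac{8 \left(19 - 7 \sqrt{-11}\right)}{-24 - 11} - -2062 = \frac{8 \left(19 - 7 i \sqrt{11}\right)}{-35} + 2062 = 8 \left(- \frac{1}{35}\right) \left(19 - 7 i \sqrt{11}\right) + 2062 = \left(- \frac{152}{35} + \frac{8 i \sqrt{11}}{5}\right) + 2062 = \frac{72018}{35} + \frac{8 i \sqrt{11}}{5} \approx 2057.7 + 5.3066 i$)
$\frac{983}{h} - \frac{4096}{X} = \frac{983}{1964} - \frac{4096}{\frac{72018}{35} + \frac{8 i \sqrt{11}}{5}}$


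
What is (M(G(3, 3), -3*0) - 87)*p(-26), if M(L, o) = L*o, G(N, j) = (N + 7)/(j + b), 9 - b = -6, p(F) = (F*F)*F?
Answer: 1529112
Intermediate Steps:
p(F) = F³ (p(F) = F²*F = F³)
b = 15 (b = 9 - 1*(-6) = 9 + 6 = 15)
G(N, j) = (7 + N)/(15 + j) (G(N, j) = (N + 7)/(j + 15) = (7 + N)/(15 + j))
(M(G(3, 3), -3*0) - 87)*p(-26) = (((7 + 3)/(15 + 3))*(-3*0) - 87)*(-26)³ = ((10/18)*0 - 87)*(-17576) = (((1/18)*10)*0 - 87)*(-17576) = ((5/9)*0 - 87)*(-17576) = (0 - 87)*(-17576) = -87*(-17576) = 1529112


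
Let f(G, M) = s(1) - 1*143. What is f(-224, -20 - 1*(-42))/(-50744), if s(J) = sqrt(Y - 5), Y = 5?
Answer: 143/50744 ≈ 0.0028181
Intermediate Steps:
s(J) = 0 (s(J) = sqrt(5 - 5) = sqrt(0) = 0)
f(G, M) = -143 (f(G, M) = 0 - 1*143 = 0 - 143 = -143)
f(-224, -20 - 1*(-42))/(-50744) = -143/(-50744) = -143*(-1/50744) = 143/50744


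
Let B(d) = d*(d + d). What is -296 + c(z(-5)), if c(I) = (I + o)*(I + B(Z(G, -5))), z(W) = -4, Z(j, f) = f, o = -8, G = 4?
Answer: -848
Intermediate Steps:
B(d) = 2*d² (B(d) = d*(2*d) = 2*d²)
c(I) = (-8 + I)*(50 + I) (c(I) = (I - 8)*(I + 2*(-5)²) = (-8 + I)*(I + 2*25) = (-8 + I)*(I + 50) = (-8 + I)*(50 + I))
-296 + c(z(-5)) = -296 + (-400 + (-4)² + 42*(-4)) = -296 + (-400 + 16 - 168) = -296 - 552 = -848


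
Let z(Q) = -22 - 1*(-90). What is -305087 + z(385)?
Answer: -305019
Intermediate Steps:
z(Q) = 68 (z(Q) = -22 + 90 = 68)
-305087 + z(385) = -305087 + 68 = -305019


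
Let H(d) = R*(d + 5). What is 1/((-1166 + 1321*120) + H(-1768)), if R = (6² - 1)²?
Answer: -1/2002321 ≈ -4.9942e-7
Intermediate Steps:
R = 1225 (R = (36 - 1)² = 35² = 1225)
H(d) = 6125 + 1225*d (H(d) = 1225*(d + 5) = 1225*(5 + d) = 6125 + 1225*d)
1/((-1166 + 1321*120) + H(-1768)) = 1/((-1166 + 1321*120) + (6125 + 1225*(-1768))) = 1/((-1166 + 158520) + (6125 - 2165800)) = 1/(157354 - 2159675) = 1/(-2002321) = -1/2002321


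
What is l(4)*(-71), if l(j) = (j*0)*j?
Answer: 0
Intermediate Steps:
l(j) = 0 (l(j) = 0*j = 0)
l(4)*(-71) = 0*(-71) = 0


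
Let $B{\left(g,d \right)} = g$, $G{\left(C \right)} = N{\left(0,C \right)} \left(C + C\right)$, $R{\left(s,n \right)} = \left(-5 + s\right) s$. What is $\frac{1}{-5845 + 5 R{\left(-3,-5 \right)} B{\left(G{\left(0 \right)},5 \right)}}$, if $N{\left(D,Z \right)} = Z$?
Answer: $- \frac{1}{5845} \approx -0.00017109$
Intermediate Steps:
$R{\left(s,n \right)} = s \left(-5 + s\right)$
$G{\left(C \right)} = 2 C^{2}$ ($G{\left(C \right)} = C \left(C + C\right) = C 2 C = 2 C^{2}$)
$\frac{1}{-5845 + 5 R{\left(-3,-5 \right)} B{\left(G{\left(0 \right)},5 \right)}} = \frac{1}{-5845 + 5 \left(- 3 \left(-5 - 3\right)\right) 2 \cdot 0^{2}} = \frac{1}{-5845 + 5 \left(\left(-3\right) \left(-8\right)\right) 2 \cdot 0} = \frac{1}{-5845 + 5 \cdot 24 \cdot 0} = \frac{1}{-5845 + 120 \cdot 0} = \frac{1}{-5845 + 0} = \frac{1}{-5845} = - \frac{1}{5845}$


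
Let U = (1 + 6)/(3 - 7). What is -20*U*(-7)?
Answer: -245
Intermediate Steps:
U = -7/4 (U = 7/(-4) = 7*(-¼) = -7/4 ≈ -1.7500)
-20*U*(-7) = -20*(-7/4)*(-7) = 35*(-7) = -245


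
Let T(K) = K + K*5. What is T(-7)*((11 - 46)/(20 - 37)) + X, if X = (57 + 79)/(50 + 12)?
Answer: -44414/527 ≈ -84.277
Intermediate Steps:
T(K) = 6*K (T(K) = K + 5*K = 6*K)
X = 68/31 (X = 136/62 = 136*(1/62) = 68/31 ≈ 2.1936)
T(-7)*((11 - 46)/(20 - 37)) + X = (6*(-7))*((11 - 46)/(20 - 37)) + 68/31 = -(-1470)/(-17) + 68/31 = -(-1470)*(-1)/17 + 68/31 = -42*35/17 + 68/31 = -1470/17 + 68/31 = -44414/527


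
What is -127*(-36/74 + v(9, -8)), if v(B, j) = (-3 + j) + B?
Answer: 11684/37 ≈ 315.78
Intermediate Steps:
v(B, j) = -3 + B + j
-127*(-36/74 + v(9, -8)) = -127*(-36/74 + (-3 + 9 - 8)) = -127*(-36*1/74 - 2) = -127*(-18/37 - 2) = -127*(-92/37) = 11684/37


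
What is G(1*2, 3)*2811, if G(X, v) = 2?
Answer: 5622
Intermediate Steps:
G(1*2, 3)*2811 = 2*2811 = 5622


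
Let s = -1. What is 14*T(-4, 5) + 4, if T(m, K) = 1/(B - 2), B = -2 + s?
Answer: 6/5 ≈ 1.2000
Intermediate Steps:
B = -3 (B = -2 - 1 = -3)
T(m, K) = -⅕ (T(m, K) = 1/(-3 - 2) = 1/(-5) = -⅕)
14*T(-4, 5) + 4 = 14*(-⅕) + 4 = -14/5 + 4 = 6/5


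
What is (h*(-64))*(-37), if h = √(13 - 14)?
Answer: 2368*I ≈ 2368.0*I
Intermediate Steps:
h = I (h = √(-1) = I ≈ 1.0*I)
(h*(-64))*(-37) = (I*(-64))*(-37) = -64*I*(-37) = 2368*I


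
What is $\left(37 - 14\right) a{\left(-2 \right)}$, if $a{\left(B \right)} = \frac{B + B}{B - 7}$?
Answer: $\frac{92}{9} \approx 10.222$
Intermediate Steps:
$a{\left(B \right)} = \frac{2 B}{-7 + B}$
$\left(37 - 14\right) a{\left(-2 \right)} = \left(37 - 14\right) 2 \left(-2\right) \frac{1}{-7 - 2} = 23 \cdot 2 \left(-2\right) \frac{1}{-9} = 23 \cdot 2 \left(-2\right) \left(- \frac{1}{9}\right) = 23 \cdot \frac{4}{9} = \frac{92}{9}$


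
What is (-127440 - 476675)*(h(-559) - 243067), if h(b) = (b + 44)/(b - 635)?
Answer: 175327151202545/1194 ≈ 1.4684e+11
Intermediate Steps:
h(b) = (44 + b)/(-635 + b)
(-127440 - 476675)*(h(-559) - 243067) = (-127440 - 476675)*((44 - 559)/(-635 - 559) - 243067) = -604115*(-515/(-1194) - 243067) = -604115*(-1/1194*(-515) - 243067) = -604115*(515/1194 - 243067) = -604115*(-290221483/1194) = 175327151202545/1194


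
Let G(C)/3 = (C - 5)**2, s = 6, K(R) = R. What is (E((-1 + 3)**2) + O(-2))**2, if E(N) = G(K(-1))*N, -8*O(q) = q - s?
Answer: 187489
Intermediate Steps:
O(q) = 3/4 - q/8 (O(q) = -(q - 1*6)/8 = -(q - 6)/8 = -(-6 + q)/8 = 3/4 - q/8)
G(C) = 3*(-5 + C)**2 (G(C) = 3*(C - 5)**2 = 3*(-5 + C)**2)
E(N) = 108*N (E(N) = (3*(-5 - 1)**2)*N = (3*(-6)**2)*N = (3*36)*N = 108*N)
(E((-1 + 3)**2) + O(-2))**2 = (108*(-1 + 3)**2 + (3/4 - 1/8*(-2)))**2 = (108*2**2 + (3/4 + 1/4))**2 = (108*4 + 1)**2 = (432 + 1)**2 = 433**2 = 187489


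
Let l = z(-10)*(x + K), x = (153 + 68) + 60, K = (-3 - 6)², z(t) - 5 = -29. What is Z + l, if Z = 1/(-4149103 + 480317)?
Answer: -31874412769/3668786 ≈ -8688.0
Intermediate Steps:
z(t) = -24 (z(t) = 5 - 29 = -24)
K = 81 (K = (-9)² = 81)
x = 281 (x = 221 + 60 = 281)
Z = -1/3668786 (Z = 1/(-3668786) = -1/3668786 ≈ -2.7257e-7)
l = -8688 (l = -24*(281 + 81) = -24*362 = -8688)
Z + l = -1/3668786 - 8688 = -31874412769/3668786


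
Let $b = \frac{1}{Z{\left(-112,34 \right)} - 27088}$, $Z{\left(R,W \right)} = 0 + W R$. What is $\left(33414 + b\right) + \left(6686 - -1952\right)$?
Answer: $\frac{1299238591}{30896} \approx 42052.0$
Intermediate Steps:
$Z{\left(R,W \right)} = R W$ ($Z{\left(R,W \right)} = 0 + R W = R W$)
$b = - \frac{1}{30896}$ ($b = \frac{1}{\left(-112\right) 34 - 27088} = \frac{1}{-3808 - 27088} = \frac{1}{-30896} = - \frac{1}{30896} \approx -3.2367 \cdot 10^{-5}$)
$\left(33414 + b\right) + \left(6686 - -1952\right) = \left(33414 - \frac{1}{30896}\right) + \left(6686 - -1952\right) = \frac{1032358943}{30896} + \left(6686 + 1952\right) = \frac{1032358943}{30896} + 8638 = \frac{1299238591}{30896}$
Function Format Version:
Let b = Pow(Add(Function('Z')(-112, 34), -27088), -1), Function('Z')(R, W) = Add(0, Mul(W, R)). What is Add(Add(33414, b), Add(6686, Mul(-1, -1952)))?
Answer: Rational(1299238591, 30896) ≈ 42052.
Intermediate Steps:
Function('Z')(R, W) = Mul(R, W) (Function('Z')(R, W) = Add(0, Mul(R, W)) = Mul(R, W))
b = Rational(-1, 30896) (b = Pow(Add(Mul(-112, 34), -27088), -1) = Pow(Add(-3808, -27088), -1) = Pow(-30896, -1) = Rational(-1, 30896) ≈ -3.2367e-5)
Add(Add(33414, b), Add(6686, Mul(-1, -1952))) = Add(Add(33414, Rational(-1, 30896)), Add(6686, Mul(-1, -1952))) = Add(Rational(1032358943, 30896), Add(6686, 1952)) = Add(Rational(1032358943, 30896), 8638) = Rational(1299238591, 30896)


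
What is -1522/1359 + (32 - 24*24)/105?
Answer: -299702/47565 ≈ -6.3009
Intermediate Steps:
-1522/1359 + (32 - 24*24)/105 = -1522*1/1359 + (32 - 576)*(1/105) = -1522/1359 - 544*1/105 = -1522/1359 - 544/105 = -299702/47565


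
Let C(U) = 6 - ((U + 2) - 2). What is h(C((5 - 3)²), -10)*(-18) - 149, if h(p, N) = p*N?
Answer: 211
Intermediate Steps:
C(U) = 6 - U (C(U) = 6 - ((2 + U) - 2) = 6 - U)
h(p, N) = N*p
h(C((5 - 3)²), -10)*(-18) - 149 = -10*(6 - (5 - 3)²)*(-18) - 149 = -10*(6 - 1*2²)*(-18) - 149 = -10*(6 - 1*4)*(-18) - 149 = -10*(6 - 4)*(-18) - 149 = -10*2*(-18) - 149 = -20*(-18) - 149 = 360 - 149 = 211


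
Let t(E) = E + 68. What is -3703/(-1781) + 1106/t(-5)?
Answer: 314725/16029 ≈ 19.635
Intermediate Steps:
t(E) = 68 + E
-3703/(-1781) + 1106/t(-5) = -3703/(-1781) + 1106/(68 - 5) = -3703*(-1/1781) + 1106/63 = 3703/1781 + 1106*(1/63) = 3703/1781 + 158/9 = 314725/16029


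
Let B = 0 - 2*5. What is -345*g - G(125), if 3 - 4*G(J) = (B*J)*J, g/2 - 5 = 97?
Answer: -437773/4 ≈ -1.0944e+5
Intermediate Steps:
g = 204 (g = 10 + 2*97 = 10 + 194 = 204)
B = -10 (B = 0 - 10 = -10)
G(J) = ¾ + 5*J²/2 (G(J) = ¾ - (-10*J)*J/4 = ¾ - (-5)*J²/2 = ¾ + 5*J²/2)
-345*g - G(125) = -345*204 - (¾ + (5/2)*125²) = -70380 - (¾ + (5/2)*15625) = -70380 - (¾ + 78125/2) = -70380 - 1*156253/4 = -70380 - 156253/4 = -437773/4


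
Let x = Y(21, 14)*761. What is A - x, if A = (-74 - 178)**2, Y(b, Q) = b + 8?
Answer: 41435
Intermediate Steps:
Y(b, Q) = 8 + b
x = 22069 (x = (8 + 21)*761 = 29*761 = 22069)
A = 63504 (A = (-252)**2 = 63504)
A - x = 63504 - 1*22069 = 63504 - 22069 = 41435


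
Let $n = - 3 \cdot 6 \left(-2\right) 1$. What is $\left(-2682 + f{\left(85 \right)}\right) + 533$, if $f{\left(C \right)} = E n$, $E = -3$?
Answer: $-2257$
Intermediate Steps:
$n = 36$ ($n = - 18 \left(-2\right) 1 = \left(-1\right) \left(-36\right) 1 = 36 \cdot 1 = 36$)
$f{\left(C \right)} = -108$ ($f{\left(C \right)} = \left(-3\right) 36 = -108$)
$\left(-2682 + f{\left(85 \right)}\right) + 533 = \left(-2682 - 108\right) + 533 = -2790 + 533 = -2257$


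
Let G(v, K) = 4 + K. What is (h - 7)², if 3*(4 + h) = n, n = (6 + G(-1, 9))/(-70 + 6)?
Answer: 4541161/36864 ≈ 123.19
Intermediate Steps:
n = -19/64 (n = (6 + (4 + 9))/(-70 + 6) = (6 + 13)/(-64) = 19*(-1/64) = -19/64 ≈ -0.29688)
h = -787/192 (h = -4 + (⅓)*(-19/64) = -4 - 19/192 = -787/192 ≈ -4.0990)
(h - 7)² = (-787/192 - 7)² = (-2131/192)² = 4541161/36864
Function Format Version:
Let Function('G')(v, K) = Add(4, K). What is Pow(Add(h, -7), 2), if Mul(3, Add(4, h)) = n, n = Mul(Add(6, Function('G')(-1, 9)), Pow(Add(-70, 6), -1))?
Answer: Rational(4541161, 36864) ≈ 123.19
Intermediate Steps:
n = Rational(-19, 64) (n = Mul(Add(6, Add(4, 9)), Pow(Add(-70, 6), -1)) = Mul(Add(6, 13), Pow(-64, -1)) = Mul(19, Rational(-1, 64)) = Rational(-19, 64) ≈ -0.29688)
h = Rational(-787, 192) (h = Add(-4, Mul(Rational(1, 3), Rational(-19, 64))) = Add(-4, Rational(-19, 192)) = Rational(-787, 192) ≈ -4.0990)
Pow(Add(h, -7), 2) = Pow(Add(Rational(-787, 192), -7), 2) = Pow(Rational(-2131, 192), 2) = Rational(4541161, 36864)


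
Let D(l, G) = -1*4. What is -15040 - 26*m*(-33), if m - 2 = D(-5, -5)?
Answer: -16756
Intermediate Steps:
D(l, G) = -4
m = -2 (m = 2 - 4 = -2)
-15040 - 26*m*(-33) = -15040 - 26*(-2)*(-33) = -15040 + 52*(-33) = -15040 - 1716 = -16756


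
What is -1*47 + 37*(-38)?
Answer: -1453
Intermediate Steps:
-1*47 + 37*(-38) = -47 - 1406 = -1453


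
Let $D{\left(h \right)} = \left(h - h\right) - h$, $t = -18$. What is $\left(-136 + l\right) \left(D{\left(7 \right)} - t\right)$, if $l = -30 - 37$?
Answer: $-2233$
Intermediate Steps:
$l = -67$
$D{\left(h \right)} = - h$ ($D{\left(h \right)} = 0 - h = - h$)
$\left(-136 + l\right) \left(D{\left(7 \right)} - t\right) = \left(-136 - 67\right) \left(\left(-1\right) 7 - -18\right) = - 203 \left(-7 + 18\right) = \left(-203\right) 11 = -2233$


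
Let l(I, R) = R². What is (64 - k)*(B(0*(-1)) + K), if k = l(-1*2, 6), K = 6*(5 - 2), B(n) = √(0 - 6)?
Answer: 504 + 28*I*√6 ≈ 504.0 + 68.586*I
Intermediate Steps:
B(n) = I*√6 (B(n) = √(-6) = I*√6)
K = 18 (K = 6*3 = 18)
k = 36 (k = 6² = 36)
(64 - k)*(B(0*(-1)) + K) = (64 - 1*36)*(I*√6 + 18) = (64 - 36)*(18 + I*√6) = 28*(18 + I*√6) = 504 + 28*I*√6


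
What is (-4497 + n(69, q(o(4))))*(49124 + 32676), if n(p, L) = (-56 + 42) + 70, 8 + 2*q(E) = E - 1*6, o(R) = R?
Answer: -363273800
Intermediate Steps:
q(E) = -7 + E/2 (q(E) = -4 + (E - 1*6)/2 = -4 + (E - 6)/2 = -4 + (-6 + E)/2 = -4 + (-3 + E/2) = -7 + E/2)
n(p, L) = 56 (n(p, L) = -14 + 70 = 56)
(-4497 + n(69, q(o(4))))*(49124 + 32676) = (-4497 + 56)*(49124 + 32676) = -4441*81800 = -363273800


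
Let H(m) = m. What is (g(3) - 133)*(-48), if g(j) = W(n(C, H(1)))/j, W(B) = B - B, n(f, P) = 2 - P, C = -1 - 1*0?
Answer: 6384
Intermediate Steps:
C = -1 (C = -1 + 0 = -1)
W(B) = 0
g(j) = 0 (g(j) = 0/j = 0)
(g(3) - 133)*(-48) = (0 - 133)*(-48) = -133*(-48) = 6384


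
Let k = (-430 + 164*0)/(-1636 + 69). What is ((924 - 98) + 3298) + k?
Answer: 6462738/1567 ≈ 4124.3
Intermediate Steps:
k = 430/1567 (k = (-430 + 0)/(-1567) = -430*(-1/1567) = 430/1567 ≈ 0.27441)
((924 - 98) + 3298) + k = ((924 - 98) + 3298) + 430/1567 = (826 + 3298) + 430/1567 = 4124 + 430/1567 = 6462738/1567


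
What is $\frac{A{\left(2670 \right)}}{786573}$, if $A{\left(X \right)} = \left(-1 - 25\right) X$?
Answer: $- \frac{23140}{262191} \approx -0.088256$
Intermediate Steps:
$A{\left(X \right)} = - 26 X$
$\frac{A{\left(2670 \right)}}{786573} = \frac{\left(-26\right) 2670}{786573} = \left(-69420\right) \frac{1}{786573} = - \frac{23140}{262191}$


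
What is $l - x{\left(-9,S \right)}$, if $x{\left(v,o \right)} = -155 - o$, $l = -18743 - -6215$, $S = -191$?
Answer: $-12564$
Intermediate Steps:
$l = -12528$ ($l = -18743 + 6215 = -12528$)
$l - x{\left(-9,S \right)} = -12528 - \left(-155 - -191\right) = -12528 - \left(-155 + 191\right) = -12528 - 36 = -12564$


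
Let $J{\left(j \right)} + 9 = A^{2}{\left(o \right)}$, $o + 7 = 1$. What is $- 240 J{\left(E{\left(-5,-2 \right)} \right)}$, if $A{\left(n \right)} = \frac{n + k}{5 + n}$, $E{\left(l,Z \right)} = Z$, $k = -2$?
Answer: $-13200$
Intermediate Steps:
$o = -6$ ($o = -7 + 1 = -6$)
$A{\left(n \right)} = \frac{-2 + n}{5 + n}$ ($A{\left(n \right)} = \frac{n - 2}{5 + n} = \frac{-2 + n}{5 + n}$)
$J{\left(j \right)} = 55$ ($J{\left(j \right)} = -9 + \left(\frac{-2 - 6}{5 - 6}\right)^{2} = -9 + \left(\frac{1}{-1} \left(-8\right)\right)^{2} = -9 + \left(\left(-1\right) \left(-8\right)\right)^{2} = -9 + 8^{2} = -9 + 64 = 55$)
$- 240 J{\left(E{\left(-5,-2 \right)} \right)} = \left(-240\right) 55 = -13200$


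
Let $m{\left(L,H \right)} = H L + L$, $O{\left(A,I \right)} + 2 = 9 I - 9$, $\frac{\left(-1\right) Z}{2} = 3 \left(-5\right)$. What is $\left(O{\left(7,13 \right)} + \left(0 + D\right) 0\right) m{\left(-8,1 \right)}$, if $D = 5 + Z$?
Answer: $-1696$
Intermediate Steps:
$Z = 30$ ($Z = - 2 \cdot 3 \left(-5\right) = \left(-2\right) \left(-15\right) = 30$)
$D = 35$ ($D = 5 + 30 = 35$)
$O{\left(A,I \right)} = -11 + 9 I$ ($O{\left(A,I \right)} = -2 + \left(9 I - 9\right) = -2 + \left(-9 + 9 I\right) = -11 + 9 I$)
$m{\left(L,H \right)} = L + H L$
$\left(O{\left(7,13 \right)} + \left(0 + D\right) 0\right) m{\left(-8,1 \right)} = \left(\left(-11 + 9 \cdot 13\right) + \left(0 + 35\right) 0\right) \left(- 8 \left(1 + 1\right)\right) = \left(\left(-11 + 117\right) + 35 \cdot 0\right) \left(\left(-8\right) 2\right) = \left(106 + 0\right) \left(-16\right) = 106 \left(-16\right) = -1696$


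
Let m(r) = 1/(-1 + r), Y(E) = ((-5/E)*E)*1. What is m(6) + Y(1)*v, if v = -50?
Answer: 1251/5 ≈ 250.20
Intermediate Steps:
Y(E) = -5 (Y(E) = -5*1 = -5)
m(6) + Y(1)*v = 1/(-1 + 6) - 5*(-50) = 1/5 + 250 = ⅕ + 250 = 1251/5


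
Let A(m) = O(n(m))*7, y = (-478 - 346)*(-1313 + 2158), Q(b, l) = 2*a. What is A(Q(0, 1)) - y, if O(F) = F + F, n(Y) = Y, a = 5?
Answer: 696420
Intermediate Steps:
O(F) = 2*F
Q(b, l) = 10 (Q(b, l) = 2*5 = 10)
y = -696280 (y = -824*845 = -696280)
A(m) = 14*m (A(m) = (2*m)*7 = 14*m)
A(Q(0, 1)) - y = 14*10 - 1*(-696280) = 140 + 696280 = 696420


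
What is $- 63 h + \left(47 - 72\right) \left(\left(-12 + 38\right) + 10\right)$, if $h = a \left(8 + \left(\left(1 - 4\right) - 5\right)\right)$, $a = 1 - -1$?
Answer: $-900$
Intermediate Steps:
$a = 2$ ($a = 1 + 1 = 2$)
$h = 0$ ($h = 2 \left(8 + \left(\left(1 - 4\right) - 5\right)\right) = 2 \left(8 - 8\right) = 2 \cdot 0 = 0$)
$- 63 h + \left(47 - 72\right) \left(\left(-12 + 38\right) + 10\right) = \left(-63\right) 0 + \left(47 - 72\right) \left(\left(-12 + 38\right) + 10\right) = 0 - 25 \left(26 + 10\right) = 0 - 900 = -900$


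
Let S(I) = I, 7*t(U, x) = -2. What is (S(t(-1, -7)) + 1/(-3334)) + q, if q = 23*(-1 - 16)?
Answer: -9131833/23338 ≈ -391.29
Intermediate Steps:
t(U, x) = -2/7 (t(U, x) = (⅐)*(-2) = -2/7)
q = -391 (q = 23*(-17) = -391)
(S(t(-1, -7)) + 1/(-3334)) + q = (-2/7 + 1/(-3334)) - 391 = (-2/7 - 1/3334) - 391 = -6675/23338 - 391 = -9131833/23338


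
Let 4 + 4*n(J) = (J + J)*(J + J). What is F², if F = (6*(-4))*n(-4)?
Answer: 129600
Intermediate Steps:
n(J) = -1 + J² (n(J) = -1 + ((J + J)*(J + J))/4 = -1 + ((2*J)*(2*J))/4 = -1 + (4*J²)/4 = -1 + J²)
F = -360 (F = (6*(-4))*(-1 + (-4)²) = -24*(-1 + 16) = -24*15 = -360)
F² = (-360)² = 129600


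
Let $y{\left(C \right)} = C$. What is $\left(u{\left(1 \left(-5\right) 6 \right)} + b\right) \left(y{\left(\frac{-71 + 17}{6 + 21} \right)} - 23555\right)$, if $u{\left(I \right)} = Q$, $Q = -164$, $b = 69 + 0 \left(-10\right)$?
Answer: $2237915$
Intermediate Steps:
$b = 69$ ($b = 69 + 0 = 69$)
$u{\left(I \right)} = -164$
$\left(u{\left(1 \left(-5\right) 6 \right)} + b\right) \left(y{\left(\frac{-71 + 17}{6 + 21} \right)} - 23555\right) = \left(-164 + 69\right) \left(\frac{-71 + 17}{6 + 21} - 23555\right) = - 95 \left(- \frac{54}{27} - 23555\right) = - 95 \left(\left(-54\right) \frac{1}{27} - 23555\right) = - 95 \left(-2 - 23555\right) = \left(-95\right) \left(-23557\right) = 2237915$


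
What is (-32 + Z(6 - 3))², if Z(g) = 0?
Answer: 1024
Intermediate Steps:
(-32 + Z(6 - 3))² = (-32 + 0)² = (-32)² = 1024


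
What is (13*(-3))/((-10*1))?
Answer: 39/10 ≈ 3.9000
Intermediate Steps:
(13*(-3))/((-10*1)) = -39/(-10) = -39*(-1/10) = 39/10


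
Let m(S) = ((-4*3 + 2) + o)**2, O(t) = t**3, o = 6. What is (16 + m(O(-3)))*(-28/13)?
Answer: -896/13 ≈ -68.923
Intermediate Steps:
m(S) = 16 (m(S) = ((-4*3 + 2) + 6)**2 = ((-12 + 2) + 6)**2 = (-10 + 6)**2 = (-4)**2 = 16)
(16 + m(O(-3)))*(-28/13) = (16 + 16)*(-28/13) = 32*(-28*1/13) = 32*(-28/13) = -896/13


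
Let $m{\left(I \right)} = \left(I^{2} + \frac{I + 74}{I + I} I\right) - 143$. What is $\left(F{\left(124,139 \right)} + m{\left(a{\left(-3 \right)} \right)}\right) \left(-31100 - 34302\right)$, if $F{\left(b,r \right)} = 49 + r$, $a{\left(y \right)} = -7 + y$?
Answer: $-11576154$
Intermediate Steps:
$m{\left(I \right)} = -106 + I^{2} + \frac{I}{2}$ ($m{\left(I \right)} = \left(I^{2} + \frac{74 + I}{2 I} I\right) - 143 = \left(I^{2} + \left(37 + \frac{I}{2}\right)\right) - 143 = \left(37 + I^{2} + \frac{I}{2}\right) - 143 = -106 + I^{2} + \frac{I}{2}$)
$\left(F{\left(124,139 \right)} + m{\left(a{\left(-3 \right)} \right)}\right) \left(-31100 - 34302\right) = \left(\left(49 + 139\right) + \left(-106 + \left(-7 - 3\right)^{2} + \frac{-7 - 3}{2}\right)\right) \left(-31100 - 34302\right) = \left(188 + \left(-106 + \left(-10\right)^{2} + \frac{1}{2} \left(-10\right)\right)\right) \left(-65402\right) = \left(188 - 11\right) \left(-65402\right) = 177 \left(-65402\right) = -11576154$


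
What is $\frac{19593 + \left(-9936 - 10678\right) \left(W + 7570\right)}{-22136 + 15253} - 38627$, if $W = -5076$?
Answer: $- \frac{214477918}{6883} \approx -31161.0$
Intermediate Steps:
$\frac{19593 + \left(-9936 - 10678\right) \left(W + 7570\right)}{-22136 + 15253} - 38627 = \frac{19593 + \left(-9936 - 10678\right) \left(-5076 + 7570\right)}{-22136 + 15253} - 38627 = \frac{19593 - 51411316}{-6883} - 38627 = \left(19593 - 51411316\right) \left(- \frac{1}{6883}\right) - 38627 = \left(-51391723\right) \left(- \frac{1}{6883}\right) - 38627 = \frac{51391723}{6883} - 38627 = - \frac{214477918}{6883}$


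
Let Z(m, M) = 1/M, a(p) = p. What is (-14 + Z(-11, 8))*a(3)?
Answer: -333/8 ≈ -41.625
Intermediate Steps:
(-14 + Z(-11, 8))*a(3) = (-14 + 1/8)*3 = -111/8*3 = -333/8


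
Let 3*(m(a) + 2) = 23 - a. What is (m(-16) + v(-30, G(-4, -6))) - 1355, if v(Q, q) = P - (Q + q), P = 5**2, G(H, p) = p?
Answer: -1283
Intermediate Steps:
P = 25
m(a) = 17/3 - a/3 (m(a) = -2 + (23 - a)/3 = -2 + (23/3 - a/3) = 17/3 - a/3)
v(Q, q) = 25 - Q - q (v(Q, q) = 25 - (Q + q) = 25 + (-Q - q) = 25 - Q - q)
(m(-16) + v(-30, G(-4, -6))) - 1355 = ((17/3 - 1/3*(-16)) + (25 - 1*(-30) - 1*(-6))) - 1355 = ((17/3 + 16/3) + (25 + 30 + 6)) - 1355 = (11 + 61) - 1355 = 72 - 1355 = -1283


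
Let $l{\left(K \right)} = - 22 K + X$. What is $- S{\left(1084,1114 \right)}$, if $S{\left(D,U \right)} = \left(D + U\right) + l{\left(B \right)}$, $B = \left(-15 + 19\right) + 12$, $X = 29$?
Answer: $-1875$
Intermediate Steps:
$B = 16$ ($B = 4 + 12 = 16$)
$l{\left(K \right)} = 29 - 22 K$ ($l{\left(K \right)} = - 22 K + 29 = 29 - 22 K$)
$S{\left(D,U \right)} = -323 + D + U$ ($S{\left(D,U \right)} = \left(D + U\right) + \left(29 - 352\right) = \left(D + U\right) - 323 = -323 + D + U$)
$- S{\left(1084,1114 \right)} = - (-323 + 1084 + 1114) = \left(-1\right) 1875 = -1875$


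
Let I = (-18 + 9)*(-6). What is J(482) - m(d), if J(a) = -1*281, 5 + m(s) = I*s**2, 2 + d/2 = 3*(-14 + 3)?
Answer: -264876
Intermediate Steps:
d = -70 (d = -4 + 2*(3*(-14 + 3)) = -4 + 2*(3*(-11)) = -4 + 2*(-33) = -4 - 66 = -70)
I = 54 (I = -9*(-6) = 54)
m(s) = -5 + 54*s**2
J(a) = -281
J(482) - m(d) = -281 - (-5 + 54*(-70)**2) = -281 - (-5 + 54*4900) = -281 - (-5 + 264600) = -281 - 1*264595 = -281 - 264595 = -264876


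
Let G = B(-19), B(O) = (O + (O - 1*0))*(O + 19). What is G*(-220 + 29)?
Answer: 0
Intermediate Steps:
B(O) = 2*O*(19 + O) (B(O) = (O + (O + 0))*(19 + O) = (O + O)*(19 + O) = (2*O)*(19 + O) = 2*O*(19 + O))
G = 0 (G = 2*(-19)*(19 - 19) = 2*(-19)*0 = 0)
G*(-220 + 29) = 0*(-220 + 29) = 0*(-191) = 0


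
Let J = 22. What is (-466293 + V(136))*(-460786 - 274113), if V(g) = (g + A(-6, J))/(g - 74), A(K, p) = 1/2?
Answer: 42491903539041/124 ≈ 3.4268e+11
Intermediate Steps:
A(K, p) = 1/2
V(g) = (1/2 + g)/(-74 + g) (V(g) = (g + 1/2)/(g - 74) = (1/2 + g)/(-74 + g))
(-466293 + V(136))*(-460786 - 274113) = (-466293 + (1/2 + 136)/(-74 + 136))*(-460786 - 274113) = (-466293 + (273/2)/62)*(-734899) = (-466293 + (1/62)*(273/2))*(-734899) = (-466293 + 273/124)*(-734899) = -57820059/124*(-734899) = 42491903539041/124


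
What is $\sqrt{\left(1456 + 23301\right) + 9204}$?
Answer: $\sqrt{33961} \approx 184.29$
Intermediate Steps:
$\sqrt{\left(1456 + 23301\right) + 9204} = \sqrt{24757 + 9204} = \sqrt{33961}$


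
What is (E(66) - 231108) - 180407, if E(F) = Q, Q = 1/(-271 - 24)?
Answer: -121396926/295 ≈ -4.1152e+5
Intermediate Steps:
Q = -1/295 (Q = 1/(-295) = -1/295 ≈ -0.0033898)
E(F) = -1/295
(E(66) - 231108) - 180407 = (-1/295 - 231108) - 180407 = -68176861/295 - 180407 = -121396926/295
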